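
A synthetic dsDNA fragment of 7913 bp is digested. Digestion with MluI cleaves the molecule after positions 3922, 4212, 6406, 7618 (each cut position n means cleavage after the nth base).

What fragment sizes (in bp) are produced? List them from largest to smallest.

Linear molecule, 4 cuts → 5 fragments:
  3922 − 0 = 3922 bp
  4212 − 3922 = 290 bp
  6406 − 4212 = 2194 bp
  7618 − 6406 = 1212 bp
  7913 − 7618 = 295 bp
Sorted largest to smallest: 3922, 2194, 1212, 295, 290 bp.

3922, 2194, 1212, 295, 290 bp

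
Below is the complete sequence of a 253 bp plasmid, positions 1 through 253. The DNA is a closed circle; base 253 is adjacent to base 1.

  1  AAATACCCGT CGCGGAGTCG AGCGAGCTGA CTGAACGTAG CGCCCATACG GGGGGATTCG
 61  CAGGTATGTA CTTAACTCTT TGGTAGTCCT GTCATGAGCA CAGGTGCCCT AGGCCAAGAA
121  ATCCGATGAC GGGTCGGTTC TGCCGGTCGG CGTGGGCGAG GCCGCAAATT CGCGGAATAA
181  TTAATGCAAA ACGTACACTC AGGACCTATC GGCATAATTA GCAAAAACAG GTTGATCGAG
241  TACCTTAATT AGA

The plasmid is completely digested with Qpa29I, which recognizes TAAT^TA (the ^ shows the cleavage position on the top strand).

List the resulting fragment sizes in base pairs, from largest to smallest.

Qpa29I sites (TAATTA) start at positions 178, 215, 246.
Qpa29I cuts after base 4 of each site, so after positions 181, 218, 249.
Circular molecule, 3 cuts → 3 fragments:
  182–218 → 37 bp
  219–249 → 31 bp
  250–253 then 1–181 → 4 + 181 = 185 bp
Sorted largest to smallest: 185, 37, 31 bp.

185, 37, 31 bp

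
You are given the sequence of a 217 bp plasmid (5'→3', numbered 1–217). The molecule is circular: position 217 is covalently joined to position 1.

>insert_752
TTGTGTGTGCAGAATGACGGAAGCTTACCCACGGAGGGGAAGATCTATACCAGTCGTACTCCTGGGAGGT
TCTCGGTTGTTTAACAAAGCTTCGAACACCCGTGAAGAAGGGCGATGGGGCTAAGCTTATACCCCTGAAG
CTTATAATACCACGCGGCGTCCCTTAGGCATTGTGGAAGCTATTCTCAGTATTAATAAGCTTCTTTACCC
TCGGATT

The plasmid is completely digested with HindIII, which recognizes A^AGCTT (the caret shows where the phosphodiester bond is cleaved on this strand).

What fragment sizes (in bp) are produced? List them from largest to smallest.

66, 59, 41, 36, 15 bp

HindIII sites (AAGCTT) start at positions 21, 87, 123, 138, 197.
HindIII cuts after the first base of each site, so after positions 21, 87, 123, 138, 197.
Circular molecule, 5 cuts → 5 fragments:
  22–87 → 66 bp
  88–123 → 36 bp
  124–138 → 15 bp
  139–197 → 59 bp
  198–217 then 1–21 → 20 + 21 = 41 bp
Sorted largest to smallest: 66, 59, 41, 36, 15 bp.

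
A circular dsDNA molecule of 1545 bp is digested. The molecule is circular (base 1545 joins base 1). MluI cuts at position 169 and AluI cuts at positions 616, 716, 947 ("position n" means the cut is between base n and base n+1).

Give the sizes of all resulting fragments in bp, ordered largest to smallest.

767, 447, 231, 100 bp

Combined cut positions (sorted): 169, 616, 716, 947.
Circular molecule, 4 cuts → 4 fragments:
  616 − 169 = 447 bp
  716 − 616 = 100 bp
  947 − 716 = 231 bp
  wrap: 1545 − 947 + 169 = 767 bp
Sorted largest to smallest: 767, 447, 231, 100 bp.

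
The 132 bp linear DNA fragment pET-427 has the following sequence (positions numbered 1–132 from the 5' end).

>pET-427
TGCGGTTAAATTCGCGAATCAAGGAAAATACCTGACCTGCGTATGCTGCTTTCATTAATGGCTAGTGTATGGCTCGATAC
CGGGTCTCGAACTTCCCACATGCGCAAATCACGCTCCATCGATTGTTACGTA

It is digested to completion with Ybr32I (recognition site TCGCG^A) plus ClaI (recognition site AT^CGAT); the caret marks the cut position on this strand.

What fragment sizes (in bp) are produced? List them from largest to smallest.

103, 16, 13 bp

The Ybr32I site (TCGCGA) starts at position 12.
Ybr32I cuts after base 5 of each site (before the last base), so after position 16.
The ClaI site (ATCGAT) starts at position 118.
ClaI cuts after base 2 of each site, so after position 119.
Combined cut positions: 16, 119.
Linear molecule, 2 cuts → 3 fragments:
  1–16 → 16 bp
  17–119 → 103 bp
  120–132 → 13 bp
Sorted largest to smallest: 103, 16, 13 bp.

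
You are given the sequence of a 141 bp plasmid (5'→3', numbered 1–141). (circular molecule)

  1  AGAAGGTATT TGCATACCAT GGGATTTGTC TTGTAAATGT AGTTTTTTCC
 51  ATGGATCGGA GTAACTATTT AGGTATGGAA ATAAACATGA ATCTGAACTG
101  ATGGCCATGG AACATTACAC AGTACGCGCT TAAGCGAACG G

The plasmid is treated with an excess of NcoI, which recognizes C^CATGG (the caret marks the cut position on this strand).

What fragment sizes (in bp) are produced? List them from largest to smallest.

NcoI sites (CCATGG) start at positions 17, 49, 105.
NcoI cuts after the first base of each site, so after positions 17, 49, 105.
Circular molecule, 3 cuts → 3 fragments:
  18–49 → 32 bp
  50–105 → 56 bp
  106–141 then 1–17 → 36 + 17 = 53 bp
Sorted largest to smallest: 56, 53, 32 bp.

56, 53, 32 bp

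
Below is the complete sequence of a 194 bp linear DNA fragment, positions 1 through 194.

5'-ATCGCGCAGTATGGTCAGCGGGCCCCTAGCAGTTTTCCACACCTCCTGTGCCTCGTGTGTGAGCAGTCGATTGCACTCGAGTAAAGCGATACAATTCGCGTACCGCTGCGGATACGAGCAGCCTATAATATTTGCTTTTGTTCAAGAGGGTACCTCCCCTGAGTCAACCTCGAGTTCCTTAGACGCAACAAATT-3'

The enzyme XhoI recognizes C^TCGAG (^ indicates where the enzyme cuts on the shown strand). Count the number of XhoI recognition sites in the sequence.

2

CTCGAG occurs starting at positions 76, 169.
XhoI cuts at 2 sites.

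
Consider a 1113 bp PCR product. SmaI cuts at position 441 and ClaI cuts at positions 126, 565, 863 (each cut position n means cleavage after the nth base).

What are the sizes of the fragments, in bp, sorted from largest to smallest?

315, 298, 250, 126, 124 bp

Combined cut positions (sorted): 126, 441, 565, 863.
Linear molecule, 4 cuts → 5 fragments:
  126 − 0 = 126 bp
  441 − 126 = 315 bp
  565 − 441 = 124 bp
  863 − 565 = 298 bp
  1113 − 863 = 250 bp
Sorted largest to smallest: 315, 298, 250, 126, 124 bp.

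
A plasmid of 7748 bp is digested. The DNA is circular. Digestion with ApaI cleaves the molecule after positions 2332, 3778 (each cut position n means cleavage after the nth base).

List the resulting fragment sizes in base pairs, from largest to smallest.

6302, 1446 bp

Circular molecule, 2 cuts → 2 fragments:
  3778 − 2332 = 1446 bp
  wrap: 7748 − 3778 + 2332 = 6302 bp
Sorted largest to smallest: 6302, 1446 bp.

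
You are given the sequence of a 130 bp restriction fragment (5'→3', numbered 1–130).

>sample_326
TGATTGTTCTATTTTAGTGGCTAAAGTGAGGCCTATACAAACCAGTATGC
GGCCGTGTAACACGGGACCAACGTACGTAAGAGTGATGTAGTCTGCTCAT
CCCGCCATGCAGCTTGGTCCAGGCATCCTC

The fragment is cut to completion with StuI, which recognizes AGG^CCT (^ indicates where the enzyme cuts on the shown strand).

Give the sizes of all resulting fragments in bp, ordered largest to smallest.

99, 31 bp

The StuI site (AGGCCT) starts at position 29.
StuI cuts after base 3 of each site, so after position 31.
Linear molecule, 1 cut → 2 fragments:
  1–31 → 31 bp
  32–130 → 99 bp
Sorted largest to smallest: 99, 31 bp.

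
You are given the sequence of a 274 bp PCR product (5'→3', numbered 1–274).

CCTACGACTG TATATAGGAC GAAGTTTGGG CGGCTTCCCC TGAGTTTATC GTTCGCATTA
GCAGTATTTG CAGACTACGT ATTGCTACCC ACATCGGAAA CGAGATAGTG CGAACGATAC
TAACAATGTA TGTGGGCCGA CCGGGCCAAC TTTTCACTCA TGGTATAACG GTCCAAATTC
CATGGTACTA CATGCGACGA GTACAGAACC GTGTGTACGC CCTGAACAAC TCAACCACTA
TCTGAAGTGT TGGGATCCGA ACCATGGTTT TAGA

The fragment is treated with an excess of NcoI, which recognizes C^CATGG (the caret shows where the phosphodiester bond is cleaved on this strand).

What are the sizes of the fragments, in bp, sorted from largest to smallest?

NcoI sites (CCATGG) start at positions 180, 262.
NcoI cuts after the first base of each site, so after positions 180, 262.
Linear molecule, 2 cuts → 3 fragments:
  1–180 → 180 bp
  181–262 → 82 bp
  263–274 → 12 bp
Sorted largest to smallest: 180, 82, 12 bp.

180, 82, 12 bp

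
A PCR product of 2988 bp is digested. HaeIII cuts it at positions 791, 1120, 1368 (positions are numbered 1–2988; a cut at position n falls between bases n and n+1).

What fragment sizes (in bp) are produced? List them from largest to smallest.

Linear molecule, 3 cuts → 4 fragments:
  791 − 0 = 791 bp
  1120 − 791 = 329 bp
  1368 − 1120 = 248 bp
  2988 − 1368 = 1620 bp
Sorted largest to smallest: 1620, 791, 329, 248 bp.

1620, 791, 329, 248 bp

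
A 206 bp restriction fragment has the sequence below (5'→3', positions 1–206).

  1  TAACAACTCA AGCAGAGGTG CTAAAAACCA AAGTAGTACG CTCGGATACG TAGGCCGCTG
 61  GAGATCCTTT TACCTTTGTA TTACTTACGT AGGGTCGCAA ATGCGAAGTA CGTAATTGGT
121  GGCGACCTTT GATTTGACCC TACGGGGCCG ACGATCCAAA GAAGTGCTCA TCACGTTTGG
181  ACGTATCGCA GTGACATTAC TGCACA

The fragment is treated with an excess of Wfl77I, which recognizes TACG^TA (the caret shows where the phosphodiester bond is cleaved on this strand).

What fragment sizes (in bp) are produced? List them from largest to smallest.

Wfl77I sites (TACGTA) start at positions 47, 86, 109.
Wfl77I cuts after base 4 of each site, so after positions 50, 89, 112.
Linear molecule, 3 cuts → 4 fragments:
  1–50 → 50 bp
  51–89 → 39 bp
  90–112 → 23 bp
  113–206 → 94 bp
Sorted largest to smallest: 94, 50, 39, 23 bp.

94, 50, 39, 23 bp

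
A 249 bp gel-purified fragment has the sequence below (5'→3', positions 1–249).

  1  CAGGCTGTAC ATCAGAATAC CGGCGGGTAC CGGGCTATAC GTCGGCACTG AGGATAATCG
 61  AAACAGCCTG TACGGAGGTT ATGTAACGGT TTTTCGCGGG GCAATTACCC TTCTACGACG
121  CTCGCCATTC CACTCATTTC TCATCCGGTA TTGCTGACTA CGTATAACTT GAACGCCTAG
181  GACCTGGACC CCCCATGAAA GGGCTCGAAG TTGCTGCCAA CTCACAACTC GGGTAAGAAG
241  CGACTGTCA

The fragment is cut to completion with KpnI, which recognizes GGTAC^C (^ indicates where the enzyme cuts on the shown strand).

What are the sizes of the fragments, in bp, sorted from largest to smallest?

219, 30 bp

The KpnI site (GGTACC) starts at position 26.
KpnI cuts after base 5 of each site (before the last base), so after position 30.
Linear molecule, 1 cut → 2 fragments:
  1–30 → 30 bp
  31–249 → 219 bp
Sorted largest to smallest: 219, 30 bp.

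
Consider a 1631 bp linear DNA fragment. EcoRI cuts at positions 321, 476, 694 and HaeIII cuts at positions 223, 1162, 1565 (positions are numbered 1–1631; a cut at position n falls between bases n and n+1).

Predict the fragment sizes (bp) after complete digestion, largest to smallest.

Combined cut positions (sorted): 223, 321, 476, 694, 1162, 1565.
Linear molecule, 6 cuts → 7 fragments:
  223 − 0 = 223 bp
  321 − 223 = 98 bp
  476 − 321 = 155 bp
  694 − 476 = 218 bp
  1162 − 694 = 468 bp
  1565 − 1162 = 403 bp
  1631 − 1565 = 66 bp
Sorted largest to smallest: 468, 403, 223, 218, 155, 98, 66 bp.

468, 403, 223, 218, 155, 98, 66 bp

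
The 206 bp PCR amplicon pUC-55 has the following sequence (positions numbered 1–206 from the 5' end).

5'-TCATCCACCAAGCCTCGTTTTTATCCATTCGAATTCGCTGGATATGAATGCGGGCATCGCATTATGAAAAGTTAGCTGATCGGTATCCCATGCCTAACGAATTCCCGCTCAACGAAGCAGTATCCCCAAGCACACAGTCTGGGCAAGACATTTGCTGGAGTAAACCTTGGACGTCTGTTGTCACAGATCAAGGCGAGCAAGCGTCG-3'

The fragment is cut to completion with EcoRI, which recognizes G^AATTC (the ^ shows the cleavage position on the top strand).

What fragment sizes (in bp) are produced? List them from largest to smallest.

107, 68, 31 bp

EcoRI sites (GAATTC) start at positions 31, 99.
EcoRI cuts after the first base of each site, so after positions 31, 99.
Linear molecule, 2 cuts → 3 fragments:
  1–31 → 31 bp
  32–99 → 68 bp
  100–206 → 107 bp
Sorted largest to smallest: 107, 68, 31 bp.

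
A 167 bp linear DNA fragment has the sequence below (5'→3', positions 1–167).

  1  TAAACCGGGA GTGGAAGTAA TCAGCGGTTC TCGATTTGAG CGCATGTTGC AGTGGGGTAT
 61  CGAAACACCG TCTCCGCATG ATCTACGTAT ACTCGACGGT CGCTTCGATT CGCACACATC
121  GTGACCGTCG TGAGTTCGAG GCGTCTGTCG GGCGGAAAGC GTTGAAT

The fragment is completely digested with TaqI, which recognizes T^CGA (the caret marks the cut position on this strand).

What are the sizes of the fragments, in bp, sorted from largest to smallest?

33, 31, 31, 31, 29, 12 bp

TaqI sites (TCGA) start at positions 31, 60, 93, 105, 136.
TaqI cuts after the first base of each site, so after positions 31, 60, 93, 105, 136.
Linear molecule, 5 cuts → 6 fragments:
  1–31 → 31 bp
  32–60 → 29 bp
  61–93 → 33 bp
  94–105 → 12 bp
  106–136 → 31 bp
  137–167 → 31 bp
Sorted largest to smallest: 33, 31, 31, 31, 29, 12 bp.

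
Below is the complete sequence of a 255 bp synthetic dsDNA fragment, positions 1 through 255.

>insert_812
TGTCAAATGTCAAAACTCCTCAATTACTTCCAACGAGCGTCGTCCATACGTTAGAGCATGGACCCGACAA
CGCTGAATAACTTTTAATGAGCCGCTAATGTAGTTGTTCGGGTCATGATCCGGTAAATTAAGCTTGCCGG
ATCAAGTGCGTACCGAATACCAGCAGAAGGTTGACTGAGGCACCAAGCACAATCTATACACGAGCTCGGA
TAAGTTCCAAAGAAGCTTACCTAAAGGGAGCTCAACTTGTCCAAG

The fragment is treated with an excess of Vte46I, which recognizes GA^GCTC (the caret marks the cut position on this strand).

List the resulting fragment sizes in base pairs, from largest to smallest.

Vte46I sites (GAGCTC) start at positions 202, 238.
Vte46I cuts after base 2 of each site, so after positions 203, 239.
Linear molecule, 2 cuts → 3 fragments:
  1–203 → 203 bp
  204–239 → 36 bp
  240–255 → 16 bp
Sorted largest to smallest: 203, 36, 16 bp.

203, 36, 16 bp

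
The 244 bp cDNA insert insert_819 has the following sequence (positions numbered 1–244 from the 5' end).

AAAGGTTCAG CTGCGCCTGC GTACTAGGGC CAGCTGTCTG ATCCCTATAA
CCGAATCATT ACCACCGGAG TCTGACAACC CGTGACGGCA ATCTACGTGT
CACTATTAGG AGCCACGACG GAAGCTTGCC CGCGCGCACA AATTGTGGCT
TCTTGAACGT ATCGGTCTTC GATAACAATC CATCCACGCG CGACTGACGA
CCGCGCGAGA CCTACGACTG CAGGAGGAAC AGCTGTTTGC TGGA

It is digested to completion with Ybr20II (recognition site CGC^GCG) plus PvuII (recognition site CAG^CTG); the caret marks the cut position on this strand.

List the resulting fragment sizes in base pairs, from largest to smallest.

100, 56, 28, 23, 15, 12, 10 bp

Ybr20II sites (CGCGCG) start at positions 131, 187, 202.
Ybr20II cuts after base 3 of each site, so after positions 133, 189, 204.
PvuII sites (CAGCTG) start at positions 8, 31, 230.
PvuII cuts after base 3 of each site, so after positions 10, 33, 232.
Combined cut positions: 10, 33, 133, 189, 204, 232.
Linear molecule, 6 cuts → 7 fragments:
  1–10 → 10 bp
  11–33 → 23 bp
  34–133 → 100 bp
  134–189 → 56 bp
  190–204 → 15 bp
  205–232 → 28 bp
  233–244 → 12 bp
Sorted largest to smallest: 100, 56, 28, 23, 15, 12, 10 bp.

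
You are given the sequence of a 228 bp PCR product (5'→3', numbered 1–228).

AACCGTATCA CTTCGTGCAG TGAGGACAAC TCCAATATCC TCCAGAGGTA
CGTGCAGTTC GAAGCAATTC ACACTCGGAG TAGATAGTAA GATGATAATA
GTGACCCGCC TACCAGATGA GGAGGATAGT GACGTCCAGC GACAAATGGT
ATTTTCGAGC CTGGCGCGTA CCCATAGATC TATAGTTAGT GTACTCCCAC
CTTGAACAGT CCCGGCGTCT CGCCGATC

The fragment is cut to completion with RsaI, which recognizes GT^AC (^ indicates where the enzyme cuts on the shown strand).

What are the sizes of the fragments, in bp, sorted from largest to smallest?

120, 49, 36, 23 bp

RsaI sites (GTAC) start at positions 48, 168, 191.
RsaI cuts after base 2 of each site, so after positions 49, 169, 192.
Linear molecule, 3 cuts → 4 fragments:
  1–49 → 49 bp
  50–169 → 120 bp
  170–192 → 23 bp
  193–228 → 36 bp
Sorted largest to smallest: 120, 49, 36, 23 bp.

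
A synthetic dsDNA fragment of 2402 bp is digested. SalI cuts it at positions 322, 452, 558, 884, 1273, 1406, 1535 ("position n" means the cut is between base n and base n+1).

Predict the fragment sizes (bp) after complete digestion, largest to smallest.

867, 389, 326, 322, 133, 130, 129, 106 bp

Linear molecule, 7 cuts → 8 fragments:
  322 − 0 = 322 bp
  452 − 322 = 130 bp
  558 − 452 = 106 bp
  884 − 558 = 326 bp
  1273 − 884 = 389 bp
  1406 − 1273 = 133 bp
  1535 − 1406 = 129 bp
  2402 − 1535 = 867 bp
Sorted largest to smallest: 867, 389, 326, 322, 133, 130, 129, 106 bp.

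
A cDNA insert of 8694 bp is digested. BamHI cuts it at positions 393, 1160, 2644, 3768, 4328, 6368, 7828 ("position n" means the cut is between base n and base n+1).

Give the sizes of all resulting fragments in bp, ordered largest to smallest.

Linear molecule, 7 cuts → 8 fragments:
  393 − 0 = 393 bp
  1160 − 393 = 767 bp
  2644 − 1160 = 1484 bp
  3768 − 2644 = 1124 bp
  4328 − 3768 = 560 bp
  6368 − 4328 = 2040 bp
  7828 − 6368 = 1460 bp
  8694 − 7828 = 866 bp
Sorted largest to smallest: 2040, 1484, 1460, 1124, 866, 767, 560, 393 bp.

2040, 1484, 1460, 1124, 866, 767, 560, 393 bp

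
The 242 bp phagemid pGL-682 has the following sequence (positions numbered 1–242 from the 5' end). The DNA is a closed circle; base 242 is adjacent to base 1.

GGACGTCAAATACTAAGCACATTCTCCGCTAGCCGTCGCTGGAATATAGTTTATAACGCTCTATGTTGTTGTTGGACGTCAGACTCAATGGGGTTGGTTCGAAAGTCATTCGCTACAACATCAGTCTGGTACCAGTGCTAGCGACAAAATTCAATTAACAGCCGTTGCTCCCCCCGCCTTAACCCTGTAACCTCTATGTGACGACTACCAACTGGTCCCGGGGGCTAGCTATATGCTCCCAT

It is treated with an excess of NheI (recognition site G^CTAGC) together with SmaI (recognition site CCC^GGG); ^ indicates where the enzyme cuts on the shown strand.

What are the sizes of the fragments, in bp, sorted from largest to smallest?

109, 82, 46, 5 bp

NheI sites (GCTAGC) start at positions 28, 137, 224.
NheI cuts after the first base of each site, so after positions 28, 137, 224.
The SmaI site (CCCGGG) starts at position 217.
SmaI cuts after base 3 of each site, so after position 219.
Combined cut positions: 28, 137, 219, 224.
Circular molecule, 4 cuts → 4 fragments:
  29–137 → 109 bp
  138–219 → 82 bp
  220–224 → 5 bp
  225–242 then 1–28 → 18 + 28 = 46 bp
Sorted largest to smallest: 109, 82, 46, 5 bp.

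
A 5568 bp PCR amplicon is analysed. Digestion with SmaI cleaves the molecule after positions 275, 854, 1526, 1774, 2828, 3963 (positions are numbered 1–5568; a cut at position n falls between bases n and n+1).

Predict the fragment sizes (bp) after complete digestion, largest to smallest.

1605, 1135, 1054, 672, 579, 275, 248 bp

Linear molecule, 6 cuts → 7 fragments:
  275 − 0 = 275 bp
  854 − 275 = 579 bp
  1526 − 854 = 672 bp
  1774 − 1526 = 248 bp
  2828 − 1774 = 1054 bp
  3963 − 2828 = 1135 bp
  5568 − 3963 = 1605 bp
Sorted largest to smallest: 1605, 1135, 1054, 672, 579, 275, 248 bp.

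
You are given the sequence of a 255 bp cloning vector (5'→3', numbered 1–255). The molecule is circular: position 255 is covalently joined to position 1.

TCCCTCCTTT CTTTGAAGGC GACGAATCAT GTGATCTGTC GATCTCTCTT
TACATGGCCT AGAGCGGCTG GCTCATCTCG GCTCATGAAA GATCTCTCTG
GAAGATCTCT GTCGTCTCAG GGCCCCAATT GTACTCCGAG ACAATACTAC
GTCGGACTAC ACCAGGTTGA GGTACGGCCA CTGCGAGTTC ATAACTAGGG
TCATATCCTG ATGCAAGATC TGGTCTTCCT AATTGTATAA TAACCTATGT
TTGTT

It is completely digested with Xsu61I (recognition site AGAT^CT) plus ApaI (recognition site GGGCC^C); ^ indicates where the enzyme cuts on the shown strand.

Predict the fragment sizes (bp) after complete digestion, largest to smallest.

Xsu61I sites (AGATCT) start at positions 90, 103, 216.
Xsu61I cuts after base 4 of each site, so after positions 93, 106, 219.
The ApaI site (GGGCCC) starts at position 120.
ApaI cuts after base 5 of each site (before the last base), so after position 124.
Combined cut positions: 93, 106, 124, 219.
Circular molecule, 4 cuts → 4 fragments:
  94–106 → 13 bp
  107–124 → 18 bp
  125–219 → 95 bp
  220–255 then 1–93 → 36 + 93 = 129 bp
Sorted largest to smallest: 129, 95, 18, 13 bp.

129, 95, 18, 13 bp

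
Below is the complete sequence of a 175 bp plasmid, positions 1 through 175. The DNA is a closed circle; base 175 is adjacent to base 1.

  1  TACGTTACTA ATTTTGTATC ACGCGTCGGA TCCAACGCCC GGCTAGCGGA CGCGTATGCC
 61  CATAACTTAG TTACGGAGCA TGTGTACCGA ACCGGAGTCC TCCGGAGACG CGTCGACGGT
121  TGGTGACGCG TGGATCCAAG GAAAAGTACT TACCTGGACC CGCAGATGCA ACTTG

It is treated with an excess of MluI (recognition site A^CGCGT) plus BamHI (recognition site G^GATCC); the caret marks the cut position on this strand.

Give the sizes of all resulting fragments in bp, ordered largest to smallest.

MluI sites (ACGCGT) start at positions 21, 50, 108, 126.
MluI cuts after the first base of each site, so after positions 21, 50, 108, 126.
BamHI sites (GGATCC) start at positions 28, 132.
BamHI cuts after the first base of each site, so after positions 28, 132.
Combined cut positions: 21, 28, 50, 108, 126, 132.
Circular molecule, 6 cuts → 6 fragments:
  22–28 → 7 bp
  29–50 → 22 bp
  51–108 → 58 bp
  109–126 → 18 bp
  127–132 → 6 bp
  133–175 then 1–21 → 43 + 21 = 64 bp
Sorted largest to smallest: 64, 58, 22, 18, 7, 6 bp.

64, 58, 22, 18, 7, 6 bp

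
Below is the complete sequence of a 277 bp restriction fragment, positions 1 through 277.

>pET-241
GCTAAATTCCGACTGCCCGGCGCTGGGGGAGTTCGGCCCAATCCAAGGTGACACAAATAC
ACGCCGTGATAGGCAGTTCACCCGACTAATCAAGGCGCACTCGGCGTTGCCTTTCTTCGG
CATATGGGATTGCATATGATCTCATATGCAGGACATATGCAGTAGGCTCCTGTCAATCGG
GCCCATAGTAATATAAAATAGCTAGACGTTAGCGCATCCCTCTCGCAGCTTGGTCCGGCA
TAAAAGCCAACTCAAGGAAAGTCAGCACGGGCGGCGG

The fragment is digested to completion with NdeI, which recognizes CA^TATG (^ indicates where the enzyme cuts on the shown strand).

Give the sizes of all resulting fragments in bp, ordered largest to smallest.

NdeI sites (CATATG) start at positions 121, 133, 143, 154.
NdeI cuts after base 2 of each site, so after positions 122, 134, 144, 155.
Linear molecule, 4 cuts → 5 fragments:
  1–122 → 122 bp
  123–134 → 12 bp
  135–144 → 10 bp
  145–155 → 11 bp
  156–277 → 122 bp
Sorted largest to smallest: 122, 122, 12, 11, 10 bp.

122, 122, 12, 11, 10 bp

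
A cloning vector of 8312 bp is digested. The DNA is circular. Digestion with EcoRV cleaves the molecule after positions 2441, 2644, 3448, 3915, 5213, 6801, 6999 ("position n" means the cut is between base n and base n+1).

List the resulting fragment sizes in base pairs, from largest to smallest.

Circular molecule, 7 cuts → 7 fragments:
  2644 − 2441 = 203 bp
  3448 − 2644 = 804 bp
  3915 − 3448 = 467 bp
  5213 − 3915 = 1298 bp
  6801 − 5213 = 1588 bp
  6999 − 6801 = 198 bp
  wrap: 8312 − 6999 + 2441 = 3754 bp
Sorted largest to smallest: 3754, 1588, 1298, 804, 467, 203, 198 bp.

3754, 1588, 1298, 804, 467, 203, 198 bp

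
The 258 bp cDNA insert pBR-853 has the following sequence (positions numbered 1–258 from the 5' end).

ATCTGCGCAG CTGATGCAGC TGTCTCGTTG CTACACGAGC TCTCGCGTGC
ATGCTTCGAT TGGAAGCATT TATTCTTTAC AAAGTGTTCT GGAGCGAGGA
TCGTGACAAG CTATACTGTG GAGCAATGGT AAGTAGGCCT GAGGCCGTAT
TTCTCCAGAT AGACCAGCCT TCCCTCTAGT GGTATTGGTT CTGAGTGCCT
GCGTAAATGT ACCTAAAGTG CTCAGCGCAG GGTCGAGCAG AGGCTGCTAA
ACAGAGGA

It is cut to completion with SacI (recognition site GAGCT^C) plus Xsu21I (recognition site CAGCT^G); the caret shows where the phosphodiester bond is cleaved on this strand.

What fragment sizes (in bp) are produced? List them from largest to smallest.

217, 20, 12, 9 bp

The SacI site (GAGCTC) starts at position 37.
SacI cuts after base 5 of each site (before the last base), so after position 41.
Xsu21I sites (CAGCTG) start at positions 8, 17.
Xsu21I cuts after base 5 of each site (before the last base), so after positions 12, 21.
Combined cut positions: 12, 21, 41.
Linear molecule, 3 cuts → 4 fragments:
  1–12 → 12 bp
  13–21 → 9 bp
  22–41 → 20 bp
  42–258 → 217 bp
Sorted largest to smallest: 217, 20, 12, 9 bp.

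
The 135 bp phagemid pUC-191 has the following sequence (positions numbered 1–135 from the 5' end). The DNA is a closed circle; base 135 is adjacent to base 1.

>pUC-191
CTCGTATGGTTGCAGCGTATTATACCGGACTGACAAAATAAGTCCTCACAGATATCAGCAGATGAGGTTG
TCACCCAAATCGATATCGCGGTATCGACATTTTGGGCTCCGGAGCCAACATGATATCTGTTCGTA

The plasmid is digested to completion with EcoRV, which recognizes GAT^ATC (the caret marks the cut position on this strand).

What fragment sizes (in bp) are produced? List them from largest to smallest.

64, 40, 31 bp

EcoRV sites (GATATC) start at positions 51, 82, 122.
EcoRV cuts after base 3 of each site, so after positions 53, 84, 124.
Circular molecule, 3 cuts → 3 fragments:
  54–84 → 31 bp
  85–124 → 40 bp
  125–135 then 1–53 → 11 + 53 = 64 bp
Sorted largest to smallest: 64, 40, 31 bp.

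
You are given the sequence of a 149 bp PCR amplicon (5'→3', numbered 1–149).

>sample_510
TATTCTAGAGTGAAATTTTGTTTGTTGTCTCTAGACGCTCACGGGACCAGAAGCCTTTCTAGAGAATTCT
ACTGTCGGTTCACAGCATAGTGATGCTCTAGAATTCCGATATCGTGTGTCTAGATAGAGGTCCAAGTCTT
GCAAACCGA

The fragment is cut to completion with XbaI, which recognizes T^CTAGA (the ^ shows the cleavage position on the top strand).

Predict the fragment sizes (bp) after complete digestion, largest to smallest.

39, 30, 28, 26, 22, 4 bp

XbaI sites (TCTAGA) start at positions 4, 30, 58, 97, 119.
XbaI cuts after the first base of each site, so after positions 4, 30, 58, 97, 119.
Linear molecule, 5 cuts → 6 fragments:
  1–4 → 4 bp
  5–30 → 26 bp
  31–58 → 28 bp
  59–97 → 39 bp
  98–119 → 22 bp
  120–149 → 30 bp
Sorted largest to smallest: 39, 30, 28, 26, 22, 4 bp.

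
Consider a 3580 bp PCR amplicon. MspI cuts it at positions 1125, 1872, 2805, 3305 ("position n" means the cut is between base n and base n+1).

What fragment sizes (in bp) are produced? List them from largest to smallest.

1125, 933, 747, 500, 275 bp

Linear molecule, 4 cuts → 5 fragments:
  1125 − 0 = 1125 bp
  1872 − 1125 = 747 bp
  2805 − 1872 = 933 bp
  3305 − 2805 = 500 bp
  3580 − 3305 = 275 bp
Sorted largest to smallest: 1125, 933, 747, 500, 275 bp.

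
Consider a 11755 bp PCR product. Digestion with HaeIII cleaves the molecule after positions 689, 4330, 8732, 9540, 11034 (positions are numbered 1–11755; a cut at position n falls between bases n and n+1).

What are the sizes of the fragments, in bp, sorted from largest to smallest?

Linear molecule, 5 cuts → 6 fragments:
  689 − 0 = 689 bp
  4330 − 689 = 3641 bp
  8732 − 4330 = 4402 bp
  9540 − 8732 = 808 bp
  11034 − 9540 = 1494 bp
  11755 − 11034 = 721 bp
Sorted largest to smallest: 4402, 3641, 1494, 808, 721, 689 bp.

4402, 3641, 1494, 808, 721, 689 bp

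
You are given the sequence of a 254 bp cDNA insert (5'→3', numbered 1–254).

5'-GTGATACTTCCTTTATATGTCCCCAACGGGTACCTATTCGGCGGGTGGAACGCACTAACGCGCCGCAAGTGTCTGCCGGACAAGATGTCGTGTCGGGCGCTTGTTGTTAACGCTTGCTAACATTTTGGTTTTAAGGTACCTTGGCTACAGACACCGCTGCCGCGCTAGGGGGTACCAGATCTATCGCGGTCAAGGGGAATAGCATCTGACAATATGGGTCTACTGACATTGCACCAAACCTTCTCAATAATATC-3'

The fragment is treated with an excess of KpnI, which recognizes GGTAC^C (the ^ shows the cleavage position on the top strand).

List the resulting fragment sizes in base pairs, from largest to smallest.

106, 79, 36, 33 bp

KpnI sites (GGTACC) start at positions 29, 135, 171.
KpnI cuts after base 5 of each site (before the last base), so after positions 33, 139, 175.
Linear molecule, 3 cuts → 4 fragments:
  1–33 → 33 bp
  34–139 → 106 bp
  140–175 → 36 bp
  176–254 → 79 bp
Sorted largest to smallest: 106, 79, 36, 33 bp.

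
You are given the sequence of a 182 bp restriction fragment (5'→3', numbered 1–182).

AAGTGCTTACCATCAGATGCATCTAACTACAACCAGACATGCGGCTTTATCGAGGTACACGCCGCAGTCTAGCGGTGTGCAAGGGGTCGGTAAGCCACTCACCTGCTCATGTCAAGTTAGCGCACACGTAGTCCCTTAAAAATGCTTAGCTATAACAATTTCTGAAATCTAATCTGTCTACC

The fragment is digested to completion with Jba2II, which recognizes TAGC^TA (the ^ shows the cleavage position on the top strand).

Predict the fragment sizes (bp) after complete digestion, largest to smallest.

The Jba2II site (TAGCTA) starts at position 147.
Jba2II cuts after base 4 of each site, so after position 150.
Linear molecule, 1 cut → 2 fragments:
  1–150 → 150 bp
  151–182 → 32 bp
Sorted largest to smallest: 150, 32 bp.

150, 32 bp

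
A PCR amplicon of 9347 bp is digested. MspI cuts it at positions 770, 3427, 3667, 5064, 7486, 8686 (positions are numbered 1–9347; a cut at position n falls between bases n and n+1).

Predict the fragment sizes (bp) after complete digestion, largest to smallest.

Linear molecule, 6 cuts → 7 fragments:
  770 − 0 = 770 bp
  3427 − 770 = 2657 bp
  3667 − 3427 = 240 bp
  5064 − 3667 = 1397 bp
  7486 − 5064 = 2422 bp
  8686 − 7486 = 1200 bp
  9347 − 8686 = 661 bp
Sorted largest to smallest: 2657, 2422, 1397, 1200, 770, 661, 240 bp.

2657, 2422, 1397, 1200, 770, 661, 240 bp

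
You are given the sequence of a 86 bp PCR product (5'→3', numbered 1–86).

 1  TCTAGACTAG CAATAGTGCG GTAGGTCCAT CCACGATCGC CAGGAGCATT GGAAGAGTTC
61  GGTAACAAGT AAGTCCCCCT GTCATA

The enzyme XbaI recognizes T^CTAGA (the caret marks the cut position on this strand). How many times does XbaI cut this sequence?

1

TCTAGA occurs starting at position 1.
XbaI cuts at 1 site.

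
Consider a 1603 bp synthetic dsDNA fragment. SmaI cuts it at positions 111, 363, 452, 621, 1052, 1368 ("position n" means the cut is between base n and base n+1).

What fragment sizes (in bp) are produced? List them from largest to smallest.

Linear molecule, 6 cuts → 7 fragments:
  111 − 0 = 111 bp
  363 − 111 = 252 bp
  452 − 363 = 89 bp
  621 − 452 = 169 bp
  1052 − 621 = 431 bp
  1368 − 1052 = 316 bp
  1603 − 1368 = 235 bp
Sorted largest to smallest: 431, 316, 252, 235, 169, 111, 89 bp.

431, 316, 252, 235, 169, 111, 89 bp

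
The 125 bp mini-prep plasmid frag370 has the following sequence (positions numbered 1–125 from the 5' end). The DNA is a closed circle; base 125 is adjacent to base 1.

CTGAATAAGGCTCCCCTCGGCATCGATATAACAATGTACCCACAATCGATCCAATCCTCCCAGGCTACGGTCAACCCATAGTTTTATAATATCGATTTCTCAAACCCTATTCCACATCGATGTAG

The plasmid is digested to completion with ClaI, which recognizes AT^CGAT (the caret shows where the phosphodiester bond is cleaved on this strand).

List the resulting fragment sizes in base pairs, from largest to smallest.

ClaI sites (ATCGAT) start at positions 22, 45, 91, 116.
ClaI cuts after base 2 of each site, so after positions 23, 46, 92, 117.
Circular molecule, 4 cuts → 4 fragments:
  24–46 → 23 bp
  47–92 → 46 bp
  93–117 → 25 bp
  118–125 then 1–23 → 8 + 23 = 31 bp
Sorted largest to smallest: 46, 31, 25, 23 bp.

46, 31, 25, 23 bp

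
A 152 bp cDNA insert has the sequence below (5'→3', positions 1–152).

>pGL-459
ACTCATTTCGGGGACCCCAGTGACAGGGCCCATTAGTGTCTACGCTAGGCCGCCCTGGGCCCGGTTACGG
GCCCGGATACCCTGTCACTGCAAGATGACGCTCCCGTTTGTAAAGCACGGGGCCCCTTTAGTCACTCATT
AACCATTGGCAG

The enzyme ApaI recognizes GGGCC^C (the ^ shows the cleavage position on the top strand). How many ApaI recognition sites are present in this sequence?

4

GGGCCC occurs starting at positions 26, 57, 69, 120.
ApaI cuts at 4 sites.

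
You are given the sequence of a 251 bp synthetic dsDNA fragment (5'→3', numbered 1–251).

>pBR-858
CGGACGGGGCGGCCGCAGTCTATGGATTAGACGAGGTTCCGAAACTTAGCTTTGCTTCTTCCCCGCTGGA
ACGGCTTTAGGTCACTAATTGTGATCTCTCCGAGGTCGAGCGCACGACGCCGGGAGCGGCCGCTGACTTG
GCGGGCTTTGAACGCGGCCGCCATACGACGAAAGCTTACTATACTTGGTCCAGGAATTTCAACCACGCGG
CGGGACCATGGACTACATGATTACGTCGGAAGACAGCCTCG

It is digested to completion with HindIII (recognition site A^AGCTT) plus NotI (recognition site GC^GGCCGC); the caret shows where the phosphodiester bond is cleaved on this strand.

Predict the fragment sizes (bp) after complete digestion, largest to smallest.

The HindIII site (AAGCTT) starts at position 172.
HindIII cuts after the first base of each site, so after position 172.
NotI sites (GCGGCCGC) start at positions 9, 126, 154.
NotI cuts after base 2 of each site, so after positions 10, 127, 155.
Combined cut positions: 10, 127, 155, 172.
Linear molecule, 4 cuts → 5 fragments:
  1–10 → 10 bp
  11–127 → 117 bp
  128–155 → 28 bp
  156–172 → 17 bp
  173–251 → 79 bp
Sorted largest to smallest: 117, 79, 28, 17, 10 bp.

117, 79, 28, 17, 10 bp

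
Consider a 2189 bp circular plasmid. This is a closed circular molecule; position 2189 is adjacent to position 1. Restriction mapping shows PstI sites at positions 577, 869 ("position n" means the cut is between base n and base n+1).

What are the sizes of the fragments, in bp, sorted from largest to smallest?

Circular molecule, 2 cuts → 2 fragments:
  869 − 577 = 292 bp
  wrap: 2189 − 869 + 577 = 1897 bp
Sorted largest to smallest: 1897, 292 bp.

1897, 292 bp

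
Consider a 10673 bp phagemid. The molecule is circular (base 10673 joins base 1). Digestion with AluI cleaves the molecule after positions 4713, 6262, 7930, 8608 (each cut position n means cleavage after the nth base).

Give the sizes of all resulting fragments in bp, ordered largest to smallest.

6778, 1668, 1549, 678 bp

Circular molecule, 4 cuts → 4 fragments:
  6262 − 4713 = 1549 bp
  7930 − 6262 = 1668 bp
  8608 − 7930 = 678 bp
  wrap: 10673 − 8608 + 4713 = 6778 bp
Sorted largest to smallest: 6778, 1668, 1549, 678 bp.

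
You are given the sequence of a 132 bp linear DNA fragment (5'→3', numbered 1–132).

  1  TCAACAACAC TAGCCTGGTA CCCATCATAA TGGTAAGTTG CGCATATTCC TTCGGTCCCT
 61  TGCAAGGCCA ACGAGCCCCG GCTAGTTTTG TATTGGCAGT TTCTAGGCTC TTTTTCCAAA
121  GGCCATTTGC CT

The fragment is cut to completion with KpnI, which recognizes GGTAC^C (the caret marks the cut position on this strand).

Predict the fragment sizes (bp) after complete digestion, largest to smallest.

The KpnI site (GGTACC) starts at position 17.
KpnI cuts after base 5 of each site (before the last base), so after position 21.
Linear molecule, 1 cut → 2 fragments:
  1–21 → 21 bp
  22–132 → 111 bp
Sorted largest to smallest: 111, 21 bp.

111, 21 bp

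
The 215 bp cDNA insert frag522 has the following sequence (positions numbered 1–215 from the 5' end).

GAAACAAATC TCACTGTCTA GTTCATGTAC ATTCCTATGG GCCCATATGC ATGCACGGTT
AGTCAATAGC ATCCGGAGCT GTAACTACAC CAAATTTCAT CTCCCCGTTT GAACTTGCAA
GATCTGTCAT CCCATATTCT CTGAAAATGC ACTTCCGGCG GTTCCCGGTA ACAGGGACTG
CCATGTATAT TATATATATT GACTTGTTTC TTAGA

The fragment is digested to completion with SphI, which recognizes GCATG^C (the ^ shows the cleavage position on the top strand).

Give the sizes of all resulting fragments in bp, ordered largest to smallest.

162, 53 bp

The SphI site (GCATGC) starts at position 49.
SphI cuts after base 5 of each site (before the last base), so after position 53.
Linear molecule, 1 cut → 2 fragments:
  1–53 → 53 bp
  54–215 → 162 bp
Sorted largest to smallest: 162, 53 bp.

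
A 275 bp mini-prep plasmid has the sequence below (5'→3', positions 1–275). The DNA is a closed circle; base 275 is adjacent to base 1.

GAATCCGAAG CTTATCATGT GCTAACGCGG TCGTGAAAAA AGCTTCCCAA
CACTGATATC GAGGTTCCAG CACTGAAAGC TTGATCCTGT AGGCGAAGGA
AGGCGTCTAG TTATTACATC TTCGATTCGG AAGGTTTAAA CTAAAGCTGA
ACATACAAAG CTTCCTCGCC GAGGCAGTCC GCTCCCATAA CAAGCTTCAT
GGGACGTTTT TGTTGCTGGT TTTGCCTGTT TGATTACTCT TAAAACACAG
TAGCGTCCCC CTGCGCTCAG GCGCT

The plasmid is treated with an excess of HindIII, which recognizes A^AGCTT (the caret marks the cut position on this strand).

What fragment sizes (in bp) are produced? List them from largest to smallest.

HindIII sites (AAGCTT) start at positions 8, 40, 77, 158, 192.
HindIII cuts after the first base of each site, so after positions 8, 40, 77, 158, 192.
Circular molecule, 5 cuts → 5 fragments:
  9–40 → 32 bp
  41–77 → 37 bp
  78–158 → 81 bp
  159–192 → 34 bp
  193–275 then 1–8 → 83 + 8 = 91 bp
Sorted largest to smallest: 91, 81, 37, 34, 32 bp.

91, 81, 37, 34, 32 bp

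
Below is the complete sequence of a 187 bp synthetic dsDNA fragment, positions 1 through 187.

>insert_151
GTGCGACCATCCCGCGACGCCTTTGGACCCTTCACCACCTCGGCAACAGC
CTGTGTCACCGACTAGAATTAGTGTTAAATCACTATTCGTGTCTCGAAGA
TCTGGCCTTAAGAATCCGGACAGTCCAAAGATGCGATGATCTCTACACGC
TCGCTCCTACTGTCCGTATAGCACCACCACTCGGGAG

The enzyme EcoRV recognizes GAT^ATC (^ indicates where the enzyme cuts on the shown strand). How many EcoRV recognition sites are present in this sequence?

0

No occurrence of GATATC is present in the sequence.
EcoRV does not cut: 0 sites.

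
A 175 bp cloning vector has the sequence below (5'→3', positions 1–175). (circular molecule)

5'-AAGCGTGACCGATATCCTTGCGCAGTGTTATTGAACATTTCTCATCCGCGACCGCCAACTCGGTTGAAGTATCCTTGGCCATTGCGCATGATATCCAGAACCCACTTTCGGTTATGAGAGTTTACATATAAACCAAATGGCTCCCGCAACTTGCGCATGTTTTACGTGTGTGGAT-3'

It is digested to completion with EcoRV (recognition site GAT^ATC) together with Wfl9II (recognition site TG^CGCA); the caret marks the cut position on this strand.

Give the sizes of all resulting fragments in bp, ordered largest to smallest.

64, 61, 35, 8, 7 bp

EcoRV sites (GATATC) start at positions 11, 90.
EcoRV cuts after base 3 of each site, so after positions 13, 92.
Wfl9II sites (TGCGCA) start at positions 19, 83, 152.
Wfl9II cuts after base 2 of each site, so after positions 20, 84, 153.
Combined cut positions: 13, 20, 84, 92, 153.
Circular molecule, 5 cuts → 5 fragments:
  14–20 → 7 bp
  21–84 → 64 bp
  85–92 → 8 bp
  93–153 → 61 bp
  154–175 then 1–13 → 22 + 13 = 35 bp
Sorted largest to smallest: 64, 61, 35, 8, 7 bp.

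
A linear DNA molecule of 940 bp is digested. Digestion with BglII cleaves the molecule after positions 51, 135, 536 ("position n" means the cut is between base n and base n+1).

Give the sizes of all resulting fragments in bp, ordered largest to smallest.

404, 401, 84, 51 bp

Linear molecule, 3 cuts → 4 fragments:
  51 − 0 = 51 bp
  135 − 51 = 84 bp
  536 − 135 = 401 bp
  940 − 536 = 404 bp
Sorted largest to smallest: 404, 401, 84, 51 bp.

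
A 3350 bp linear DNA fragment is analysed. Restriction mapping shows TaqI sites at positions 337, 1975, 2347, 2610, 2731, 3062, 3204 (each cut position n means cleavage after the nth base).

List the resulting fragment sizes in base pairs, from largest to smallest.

Linear molecule, 7 cuts → 8 fragments:
  337 − 0 = 337 bp
  1975 − 337 = 1638 bp
  2347 − 1975 = 372 bp
  2610 − 2347 = 263 bp
  2731 − 2610 = 121 bp
  3062 − 2731 = 331 bp
  3204 − 3062 = 142 bp
  3350 − 3204 = 146 bp
Sorted largest to smallest: 1638, 372, 337, 331, 263, 146, 142, 121 bp.

1638, 372, 337, 331, 263, 146, 142, 121 bp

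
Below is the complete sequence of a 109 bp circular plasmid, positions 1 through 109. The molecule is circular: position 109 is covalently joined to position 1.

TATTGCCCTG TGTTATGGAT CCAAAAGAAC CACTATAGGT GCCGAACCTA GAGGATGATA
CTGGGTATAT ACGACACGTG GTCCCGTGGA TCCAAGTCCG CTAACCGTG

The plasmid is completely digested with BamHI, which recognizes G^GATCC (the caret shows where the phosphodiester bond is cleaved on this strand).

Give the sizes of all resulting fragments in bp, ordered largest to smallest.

BamHI sites (GGATCC) start at positions 17, 88.
BamHI cuts after the first base of each site, so after positions 17, 88.
Circular molecule, 2 cuts → 2 fragments:
  18–88 → 71 bp
  89–109 then 1–17 → 21 + 17 = 38 bp
Sorted largest to smallest: 71, 38 bp.

71, 38 bp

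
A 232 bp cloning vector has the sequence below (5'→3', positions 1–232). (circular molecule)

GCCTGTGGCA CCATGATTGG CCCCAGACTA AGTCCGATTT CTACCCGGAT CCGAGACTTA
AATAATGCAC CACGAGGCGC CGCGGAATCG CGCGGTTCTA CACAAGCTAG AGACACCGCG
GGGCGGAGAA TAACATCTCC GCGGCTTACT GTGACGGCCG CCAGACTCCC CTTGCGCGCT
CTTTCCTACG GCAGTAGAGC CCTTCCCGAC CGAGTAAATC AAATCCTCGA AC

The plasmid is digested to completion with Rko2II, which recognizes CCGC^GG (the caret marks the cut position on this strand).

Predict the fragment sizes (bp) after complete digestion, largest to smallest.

173, 36, 23 bp

Rko2II sites (CCGCGG) start at positions 80, 116, 139.
Rko2II cuts after base 4 of each site, so after positions 83, 119, 142.
Circular molecule, 3 cuts → 3 fragments:
  84–119 → 36 bp
  120–142 → 23 bp
  143–232 then 1–83 → 90 + 83 = 173 bp
Sorted largest to smallest: 173, 36, 23 bp.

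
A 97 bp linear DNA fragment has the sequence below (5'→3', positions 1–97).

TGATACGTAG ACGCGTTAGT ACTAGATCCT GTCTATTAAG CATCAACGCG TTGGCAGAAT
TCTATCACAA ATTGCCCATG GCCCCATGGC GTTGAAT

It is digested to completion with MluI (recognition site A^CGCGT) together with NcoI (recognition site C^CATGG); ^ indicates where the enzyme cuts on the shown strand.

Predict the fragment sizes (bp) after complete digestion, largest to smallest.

35, 30, 13, 11, 8 bp

MluI sites (ACGCGT) start at positions 11, 46.
MluI cuts after the first base of each site, so after positions 11, 46.
NcoI sites (CCATGG) start at positions 76, 84.
NcoI cuts after the first base of each site, so after positions 76, 84.
Combined cut positions: 11, 46, 76, 84.
Linear molecule, 4 cuts → 5 fragments:
  1–11 → 11 bp
  12–46 → 35 bp
  47–76 → 30 bp
  77–84 → 8 bp
  85–97 → 13 bp
Sorted largest to smallest: 35, 30, 13, 11, 8 bp.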